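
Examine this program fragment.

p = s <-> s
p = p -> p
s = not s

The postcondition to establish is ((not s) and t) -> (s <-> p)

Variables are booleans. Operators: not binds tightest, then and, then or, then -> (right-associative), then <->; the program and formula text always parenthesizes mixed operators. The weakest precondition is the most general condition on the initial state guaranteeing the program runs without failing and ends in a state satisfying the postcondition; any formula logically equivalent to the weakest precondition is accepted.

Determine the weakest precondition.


Working backward. After the program, ((not s) and t) -> (s <-> p) must hold.
Before s := not s: (s and t) -> ((not s) <-> p)
Before p := p -> p: (s and t) -> (not s)
Before p := s <-> s: (s and t) -> (not s)
Answer: WP = (s and t) -> (not s)


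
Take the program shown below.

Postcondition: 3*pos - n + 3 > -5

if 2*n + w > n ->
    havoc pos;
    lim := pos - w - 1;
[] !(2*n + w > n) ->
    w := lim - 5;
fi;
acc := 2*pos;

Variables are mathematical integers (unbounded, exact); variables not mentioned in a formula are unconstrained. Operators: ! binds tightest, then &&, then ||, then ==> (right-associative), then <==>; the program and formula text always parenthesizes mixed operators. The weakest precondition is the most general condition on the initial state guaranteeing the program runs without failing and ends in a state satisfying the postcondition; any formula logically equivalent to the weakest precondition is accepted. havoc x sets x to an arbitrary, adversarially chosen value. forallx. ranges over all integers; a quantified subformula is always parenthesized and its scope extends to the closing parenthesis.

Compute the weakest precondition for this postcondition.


Working backward. After the program, the postcondition 3*pos - n + 3 > -5 must hold; in canonical form it is 3*pos > n - 8.
Before acc := 2*pos: 3*pos > n - 8
Then branch requires forall pos_1. 3*pos_1 > n - 8; else branch requires 3*pos > n - 8.
Before the if: (n + w > 0 ==> (forall pos_1. 3*pos_1 > n - 8)) && ((!(n + w > 0)) ==> 3*pos > n - 8)
Answer: WP = (n + w > 0 ==> (forall pos_1. 3*pos_1 > n - 8)) && ((!(n + w > 0)) ==> 3*pos > n - 8)


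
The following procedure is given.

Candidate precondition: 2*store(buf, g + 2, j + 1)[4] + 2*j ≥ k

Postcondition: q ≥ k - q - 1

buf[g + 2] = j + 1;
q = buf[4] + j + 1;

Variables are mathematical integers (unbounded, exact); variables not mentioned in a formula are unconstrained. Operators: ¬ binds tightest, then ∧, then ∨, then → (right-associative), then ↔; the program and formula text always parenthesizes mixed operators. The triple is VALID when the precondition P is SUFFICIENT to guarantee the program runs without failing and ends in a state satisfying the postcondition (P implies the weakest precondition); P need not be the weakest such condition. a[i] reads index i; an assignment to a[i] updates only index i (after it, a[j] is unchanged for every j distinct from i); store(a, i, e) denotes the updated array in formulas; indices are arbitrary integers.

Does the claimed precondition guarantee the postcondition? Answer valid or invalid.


Working backward. After the program, the postcondition q ≥ k - q - 1 must hold; in canonical form it is 2*q ≥ k - 1.
Before q := buf[4] + j + 1: 2*buf[4] + 2*j ≥ k - 3
Before buf[g + 2] := j + 1: 2*store(buf, g + 2, j + 1)[4] + 2*j ≥ k - 3
The weakest precondition is 2*store(buf, g + 2, j + 1)[4] + 2*j ≥ k - 3.
Check whether 2*store(buf, g + 2, j + 1)[4] + 2*j ≥ k implies it.
Every state satisfying the precondition satisfies the weakest precondition: the implication holds.
Answer: valid


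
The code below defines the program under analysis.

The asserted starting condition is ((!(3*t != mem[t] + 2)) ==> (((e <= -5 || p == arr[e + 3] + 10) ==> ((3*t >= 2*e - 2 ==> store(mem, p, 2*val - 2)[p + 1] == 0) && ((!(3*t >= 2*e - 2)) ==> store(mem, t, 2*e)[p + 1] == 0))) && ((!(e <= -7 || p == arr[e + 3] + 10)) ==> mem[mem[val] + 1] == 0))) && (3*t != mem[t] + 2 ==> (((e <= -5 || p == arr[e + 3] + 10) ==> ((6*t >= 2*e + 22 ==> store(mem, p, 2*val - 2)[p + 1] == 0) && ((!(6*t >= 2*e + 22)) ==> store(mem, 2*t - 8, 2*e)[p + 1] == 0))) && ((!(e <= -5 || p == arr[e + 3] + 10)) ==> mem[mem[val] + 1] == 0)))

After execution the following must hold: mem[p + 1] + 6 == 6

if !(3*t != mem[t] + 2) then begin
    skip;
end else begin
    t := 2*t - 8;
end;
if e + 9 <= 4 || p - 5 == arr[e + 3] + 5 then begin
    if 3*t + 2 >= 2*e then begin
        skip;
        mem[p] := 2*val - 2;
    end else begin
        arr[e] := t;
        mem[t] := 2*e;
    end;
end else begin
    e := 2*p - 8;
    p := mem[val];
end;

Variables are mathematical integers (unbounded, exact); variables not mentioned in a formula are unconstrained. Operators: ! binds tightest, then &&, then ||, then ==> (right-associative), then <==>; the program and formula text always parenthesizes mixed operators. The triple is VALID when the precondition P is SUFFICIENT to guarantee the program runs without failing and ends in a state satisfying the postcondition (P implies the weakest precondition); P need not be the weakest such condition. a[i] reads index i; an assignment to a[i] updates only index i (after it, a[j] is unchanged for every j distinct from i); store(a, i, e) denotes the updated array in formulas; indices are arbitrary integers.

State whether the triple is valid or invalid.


Working backward. After the program, the postcondition mem[p + 1] + 6 == 6 must hold; in canonical form it is mem[p + 1] == 0.
Then branch requires (3*t >= 2*e - 2 ==> store(mem, p, 2*val - 2)[p + 1] == 0) && ((!(3*t >= 2*e - 2)) ==> store(mem, t, 2*e)[p + 1] == 0); else branch requires mem[mem[val] + 1] == 0.
Before the if: ((e <= -5 || p == arr[e + 3] + 10) ==> ((3*t >= 2*e - 2 ==> store(mem, p, 2*val - 2)[p + 1] == 0) && ((!(3*t >= 2*e - 2)) ==> store(mem, t, 2*e)[p + 1] == 0))) && ((!(e <= -5 || p == arr[e + 3] + 10)) ==> mem[mem[val] + 1] == 0)
Then branch requires ((e <= -5 || p == arr[e + 3] + 10) ==> ((3*t >= 2*e - 2 ==> store(mem, p, 2*val - 2)[p + 1] == 0) && ((!(3*t >= 2*e - 2)) ==> store(mem, t, 2*e)[p + 1] == 0))) && ((!(e <= -5 || p == arr[e + 3] + 10)) ==> mem[mem[val] + 1] == 0); else branch requires ((e <= -5 || p == arr[e + 3] + 10) ==> ((6*t >= 2*e + 22 ==> store(mem, p, 2*val - 2)[p + 1] == 0) && ((!(6*t >= 2*e + 22)) ==> store(mem, 2*t - 8, 2*e)[p + 1] == 0))) && ((!(e <= -5 || p == arr[e + 3] + 10)) ==> mem[mem[val] + 1] == 0).
Before the if: ((!(3*t != mem[t] + 2)) ==> (((e <= -5 || p == arr[e + 3] + 10) ==> ((3*t >= 2*e - 2 ==> store(mem, p, 2*val - 2)[p + 1] == 0) && ((!(3*t >= 2*e - 2)) ==> store(mem, t, 2*e)[p + 1] == 0))) && ((!(e <= -5 || p == arr[e + 3] + 10)) ==> mem[mem[val] + 1] == 0))) && (3*t != mem[t] + 2 ==> (((e <= -5 || p == arr[e + 3] + 10) ==> ((6*t >= 2*e + 22 ==> store(mem, p, 2*val - 2)[p + 1] == 0) && ((!(6*t >= 2*e + 22)) ==> store(mem, 2*t - 8, 2*e)[p + 1] == 0))) && ((!(e <= -5 || p == arr[e + 3] + 10)) ==> mem[mem[val] + 1] == 0)))
The weakest precondition is ((!(3*t != mem[t] + 2)) ==> (((e <= -5 || p == arr[e + 3] + 10) ==> ((3*t >= 2*e - 2 ==> store(mem, p, 2*val - 2)[p + 1] == 0) && ((!(3*t >= 2*e - 2)) ==> store(mem, t, 2*e)[p + 1] == 0))) && ((!(e <= -5 || p == arr[e + 3] + 10)) ==> mem[mem[val] + 1] == 0))) && (3*t != mem[t] + 2 ==> (((e <= -5 || p == arr[e + 3] + 10) ==> ((6*t >= 2*e + 22 ==> store(mem, p, 2*val - 2)[p + 1] == 0) && ((!(6*t >= 2*e + 22)) ==> store(mem, 2*t - 8, 2*e)[p + 1] == 0))) && ((!(e <= -5 || p == arr[e + 3] + 10)) ==> mem[mem[val] + 1] == 0))).
Check whether ((!(3*t != mem[t] + 2)) ==> (((e <= -5 || p == arr[e + 3] + 10) ==> ((3*t >= 2*e - 2 ==> store(mem, p, 2*val - 2)[p + 1] == 0) && ((!(3*t >= 2*e - 2)) ==> store(mem, t, 2*e)[p + 1] == 0))) && ((!(e <= -7 || p == arr[e + 3] + 10)) ==> mem[mem[val] + 1] == 0))) && (3*t != mem[t] + 2 ==> (((e <= -5 || p == arr[e + 3] + 10) ==> ((6*t >= 2*e + 22 ==> store(mem, p, 2*val - 2)[p + 1] == 0) && ((!(6*t >= 2*e + 22)) ==> store(mem, 2*t - 8, 2*e)[p + 1] == 0))) && ((!(e <= -5 || p == arr[e + 3] + 10)) ==> mem[mem[val] + 1] == 0))) implies it.
Every state satisfying the precondition satisfies the weakest precondition: the implication holds.
Answer: valid


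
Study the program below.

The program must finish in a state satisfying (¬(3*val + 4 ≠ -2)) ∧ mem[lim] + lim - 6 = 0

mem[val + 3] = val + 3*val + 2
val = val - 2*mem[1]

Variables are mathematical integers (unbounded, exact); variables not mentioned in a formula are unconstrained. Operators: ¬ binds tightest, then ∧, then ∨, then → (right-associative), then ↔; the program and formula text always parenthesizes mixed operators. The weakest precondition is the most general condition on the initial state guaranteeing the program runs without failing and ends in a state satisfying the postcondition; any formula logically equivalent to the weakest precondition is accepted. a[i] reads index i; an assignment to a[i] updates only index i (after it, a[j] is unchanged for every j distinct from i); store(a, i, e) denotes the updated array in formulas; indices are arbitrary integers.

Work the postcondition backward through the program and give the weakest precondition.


Working backward. After the program, the postcondition (¬(3*val + 4 ≠ -2)) ∧ mem[lim] + lim - 6 = 0 must hold; in canonical form it is (¬(3*val ≠ -6)) ∧ mem[lim] + lim = 6.
Before val := val - 2*mem[1]: (¬(3*val ≠ 6*mem[1] - 6)) ∧ mem[lim] + lim = 6
Before mem[val + 3] := val + 3*val + 2: (¬(3*val ≠ 6*store(mem, val + 3, 4*val + 2)[1] - 6)) ∧ store(mem, val + 3, 4*val + 2)[lim] + lim = 6
Answer: WP = (¬(3*val ≠ 6*store(mem, val + 3, 4*val + 2)[1] - 6)) ∧ store(mem, val + 3, 4*val + 2)[lim] + lim = 6


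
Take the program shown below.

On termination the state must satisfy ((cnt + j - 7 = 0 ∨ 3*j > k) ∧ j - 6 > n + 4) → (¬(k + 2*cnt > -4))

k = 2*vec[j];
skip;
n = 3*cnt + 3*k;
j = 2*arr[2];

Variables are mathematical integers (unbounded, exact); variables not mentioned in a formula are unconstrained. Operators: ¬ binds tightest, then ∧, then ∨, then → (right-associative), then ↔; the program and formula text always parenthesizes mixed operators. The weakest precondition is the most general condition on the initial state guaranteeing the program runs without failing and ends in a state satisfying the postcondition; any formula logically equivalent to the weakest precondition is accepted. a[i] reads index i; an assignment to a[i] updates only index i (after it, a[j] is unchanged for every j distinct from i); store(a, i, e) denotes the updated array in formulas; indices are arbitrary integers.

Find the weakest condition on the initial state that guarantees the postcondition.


Working backward. After the program, the postcondition ((cnt + j - 7 = 0 ∨ 3*j > k) ∧ j - 6 > n + 4) → (¬(k + 2*cnt > -4)) must hold; in canonical form it is ((cnt + j = 7 ∨ 3*j > k) ∧ j > n + 10) → (¬(2*cnt + k > -4)).
Before j := 2*arr[2]: ((2*arr[2] + cnt = 7 ∨ 6*arr[2] > k) ∧ 2*arr[2] > n + 10) → (¬(2*cnt + k > -4))
Before n := 3*cnt + 3*k: ((2*arr[2] + cnt = 7 ∨ 6*arr[2] > k) ∧ 2*arr[2] > 3*cnt + 3*k + 10) → (¬(2*cnt + k > -4))
Before skip: ((2*arr[2] + cnt = 7 ∨ 6*arr[2] > k) ∧ 2*arr[2] > 3*cnt + 3*k + 10) → (¬(2*cnt + k > -4))
Before k := 2*vec[j]: ((2*arr[2] + cnt = 7 ∨ 6*arr[2] > 2*vec[j]) ∧ 2*arr[2] > 6*vec[j] + 3*cnt + 10) → (¬(2*vec[j] + 2*cnt > -4))
Answer: WP = ((2*arr[2] + cnt = 7 ∨ 6*arr[2] > 2*vec[j]) ∧ 2*arr[2] > 6*vec[j] + 3*cnt + 10) → (¬(2*vec[j] + 2*cnt > -4))


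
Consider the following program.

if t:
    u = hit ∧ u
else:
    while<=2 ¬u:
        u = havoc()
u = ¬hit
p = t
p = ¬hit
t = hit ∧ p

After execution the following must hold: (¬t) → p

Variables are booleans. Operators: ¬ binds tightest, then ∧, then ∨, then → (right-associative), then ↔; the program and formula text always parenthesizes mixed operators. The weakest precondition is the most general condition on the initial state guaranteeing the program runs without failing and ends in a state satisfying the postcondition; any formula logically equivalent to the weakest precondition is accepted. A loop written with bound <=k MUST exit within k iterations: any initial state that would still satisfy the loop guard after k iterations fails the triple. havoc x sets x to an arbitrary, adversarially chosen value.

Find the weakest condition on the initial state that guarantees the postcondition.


Working backward. After the program, (¬t) → p must hold.
Before t := hit ∧ p: (¬(hit ∧ p)) → p
Before p := ¬hit: ¬hit
Before p := t: ¬hit
Before u := ¬hit: ¬hit
Then branch requires ¬hit; else branch requires u ∧ (u → (¬hit)).
Before the if: (t → (¬hit)) ∧ ((¬t) → (u ∧ (u → (¬hit))))
Answer: WP = (t → (¬hit)) ∧ ((¬t) → (u ∧ (u → (¬hit))))


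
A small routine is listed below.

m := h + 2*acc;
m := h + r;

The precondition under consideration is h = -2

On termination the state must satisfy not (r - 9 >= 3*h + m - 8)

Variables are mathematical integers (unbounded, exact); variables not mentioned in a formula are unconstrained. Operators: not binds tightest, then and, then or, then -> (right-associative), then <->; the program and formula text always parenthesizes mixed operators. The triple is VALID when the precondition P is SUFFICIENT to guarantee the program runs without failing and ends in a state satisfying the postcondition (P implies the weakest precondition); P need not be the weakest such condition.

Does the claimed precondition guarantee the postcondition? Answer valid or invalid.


Working backward. After the program, the postcondition not (r - 9 >= 3*h + m - 8) must hold; in canonical form it is not (r >= 3*h + m + 1).
Before m := h + r: not (4*h <= -1)
Before m := h + 2*acc: not (4*h <= -1)
The weakest precondition is not (4*h <= -1).
Check whether h = -2 implies it.
Countermodel: at the initial state h = -2, the precondition holds but the weakest precondition fails.
Answer: invalid


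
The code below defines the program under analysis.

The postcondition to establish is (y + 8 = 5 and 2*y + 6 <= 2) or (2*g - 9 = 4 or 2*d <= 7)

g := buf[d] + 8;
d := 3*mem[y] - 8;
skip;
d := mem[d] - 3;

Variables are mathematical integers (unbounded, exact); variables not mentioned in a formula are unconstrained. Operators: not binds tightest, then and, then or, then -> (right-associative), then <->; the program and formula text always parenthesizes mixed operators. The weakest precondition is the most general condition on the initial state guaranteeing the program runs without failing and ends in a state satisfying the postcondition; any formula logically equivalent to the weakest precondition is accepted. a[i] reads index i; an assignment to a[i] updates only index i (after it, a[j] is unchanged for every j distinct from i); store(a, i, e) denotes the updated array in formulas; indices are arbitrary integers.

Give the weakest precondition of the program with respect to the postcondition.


Working backward. After the program, the postcondition (y + 8 = 5 and 2*y + 6 <= 2) or (2*g - 9 = 4 or 2*d <= 7) must hold; in canonical form it is (y = -3 and 2*y <= -4) or 2*g = 13 or 2*d <= 7.
Before d := mem[d] - 3: (y = -3 and 2*y <= -4) or 2*g = 13 or 2*mem[d] <= 13
Before skip: (y = -3 and 2*y <= -4) or 2*g = 13 or 2*mem[d] <= 13
Before d := 3*mem[y] - 8: (y = -3 and 2*y <= -4) or 2*g = 13 or 2*mem[3*mem[y] - 8] <= 13
Before g := buf[d] + 8: (y = -3 and 2*y <= -4) or 2*buf[d] = -3 or 2*mem[3*mem[y] - 8] <= 13
Answer: WP = (y = -3 and 2*y <= -4) or 2*buf[d] = -3 or 2*mem[3*mem[y] - 8] <= 13


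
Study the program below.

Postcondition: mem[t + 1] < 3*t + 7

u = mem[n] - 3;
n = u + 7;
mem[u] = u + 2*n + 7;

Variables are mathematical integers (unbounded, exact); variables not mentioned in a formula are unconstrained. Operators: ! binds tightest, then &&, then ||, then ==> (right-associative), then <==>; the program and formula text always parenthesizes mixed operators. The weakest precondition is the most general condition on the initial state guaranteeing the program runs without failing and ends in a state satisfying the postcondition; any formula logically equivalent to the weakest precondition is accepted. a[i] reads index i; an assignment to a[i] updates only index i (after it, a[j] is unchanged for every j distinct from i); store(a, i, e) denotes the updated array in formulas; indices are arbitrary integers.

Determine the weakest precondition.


Working backward. After the program, mem[t + 1] < 3*t + 7 must hold.
Before mem[u] := u + 2*n + 7: store(mem, u, 2*n + u + 7)[t + 1] < 3*t + 7
Before n := u + 7: store(mem, u, 3*u + 21)[t + 1] < 3*t + 7
Before u := mem[n] - 3: store(mem, mem[n] - 3, 3*mem[n] + 12)[t + 1] < 3*t + 7
Answer: WP = store(mem, mem[n] - 3, 3*mem[n] + 12)[t + 1] < 3*t + 7


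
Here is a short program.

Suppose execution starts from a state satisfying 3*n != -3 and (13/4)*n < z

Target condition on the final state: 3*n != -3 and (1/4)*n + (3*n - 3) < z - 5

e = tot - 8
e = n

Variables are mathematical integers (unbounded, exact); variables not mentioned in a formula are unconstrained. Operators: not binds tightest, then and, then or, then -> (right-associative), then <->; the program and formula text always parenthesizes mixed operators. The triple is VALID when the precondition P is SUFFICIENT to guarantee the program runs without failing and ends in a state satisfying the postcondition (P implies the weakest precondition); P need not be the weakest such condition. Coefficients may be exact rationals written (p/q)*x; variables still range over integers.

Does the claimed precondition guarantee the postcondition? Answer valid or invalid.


Working backward. After the program, the postcondition 3*n != -3 and (1/4)*n + (3*n - 3) < z - 5 must hold; in canonical form it is 3*n != -3 and (13/4)*n < z - 2.
Before e := n: 3*n != -3 and (13/4)*n < z - 2
Before e := tot - 8: 3*n != -3 and (13/4)*n < z - 2
The weakest precondition is 3*n != -3 and (13/4)*n < z - 2.
Check whether 3*n != -3 and (13/4)*n < z implies it.
Countermodel: at the initial state n = -5, z = -16, the precondition holds but the weakest precondition fails.
Answer: invalid


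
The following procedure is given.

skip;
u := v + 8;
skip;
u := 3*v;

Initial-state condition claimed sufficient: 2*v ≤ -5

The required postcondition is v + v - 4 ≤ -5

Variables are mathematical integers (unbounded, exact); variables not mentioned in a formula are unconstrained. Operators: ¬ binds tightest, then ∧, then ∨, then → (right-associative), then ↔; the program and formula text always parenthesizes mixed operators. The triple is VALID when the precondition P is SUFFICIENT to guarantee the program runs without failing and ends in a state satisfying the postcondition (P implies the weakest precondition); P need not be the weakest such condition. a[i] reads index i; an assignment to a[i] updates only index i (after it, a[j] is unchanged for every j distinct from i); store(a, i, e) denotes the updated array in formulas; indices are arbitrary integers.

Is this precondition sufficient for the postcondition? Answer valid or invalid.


Working backward. After the program, the postcondition v + v - 4 ≤ -5 must hold; in canonical form it is 2*v ≤ -1.
Before u := 3*v: 2*v ≤ -1
Before skip: 2*v ≤ -1
Before u := v + 8: 2*v ≤ -1
Before skip: 2*v ≤ -1
The weakest precondition is 2*v ≤ -1.
Check whether 2*v ≤ -5 implies it.
Every state satisfying the precondition satisfies the weakest precondition: the implication holds.
Answer: valid


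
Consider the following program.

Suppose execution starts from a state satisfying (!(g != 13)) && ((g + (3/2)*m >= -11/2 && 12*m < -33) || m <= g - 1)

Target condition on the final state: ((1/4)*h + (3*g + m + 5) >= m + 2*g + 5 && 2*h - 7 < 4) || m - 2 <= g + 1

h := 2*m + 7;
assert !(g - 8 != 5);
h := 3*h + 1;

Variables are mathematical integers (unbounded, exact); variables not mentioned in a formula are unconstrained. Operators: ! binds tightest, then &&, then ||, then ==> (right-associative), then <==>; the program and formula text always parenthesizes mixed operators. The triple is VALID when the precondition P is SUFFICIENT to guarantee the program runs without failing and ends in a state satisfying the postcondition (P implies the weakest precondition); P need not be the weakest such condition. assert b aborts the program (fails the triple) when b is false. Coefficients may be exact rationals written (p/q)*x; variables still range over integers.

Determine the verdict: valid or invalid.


Working backward. After the program, the postcondition ((1/4)*h + (3*g + m + 5) >= m + 2*g + 5 && 2*h - 7 < 4) || m - 2 <= g + 1 must hold; in canonical form it is (g + (1/4)*h >= 0 && 2*h < 11) || m <= g + 3.
Before h := 3*h + 1: (g + (3/4)*h >= -1/4 && 6*h < 9) || m <= g + 3
Before assert !(g - 8 != 5): (!(g != 13)) && ((g + (3/4)*h >= -1/4 && 6*h < 9) || m <= g + 3)
Before h := 2*m + 7: (!(g != 13)) && ((g + (3/2)*m >= -11/2 && 12*m < -33) || m <= g + 3)
The weakest precondition is (!(g != 13)) && ((g + (3/2)*m >= -11/2 && 12*m < -33) || m <= g + 3).
Check whether (!(g != 13)) && ((g + (3/2)*m >= -11/2 && 12*m < -33) || m <= g - 1) implies it.
Every state satisfying the precondition satisfies the weakest precondition: the implication holds.
Answer: valid


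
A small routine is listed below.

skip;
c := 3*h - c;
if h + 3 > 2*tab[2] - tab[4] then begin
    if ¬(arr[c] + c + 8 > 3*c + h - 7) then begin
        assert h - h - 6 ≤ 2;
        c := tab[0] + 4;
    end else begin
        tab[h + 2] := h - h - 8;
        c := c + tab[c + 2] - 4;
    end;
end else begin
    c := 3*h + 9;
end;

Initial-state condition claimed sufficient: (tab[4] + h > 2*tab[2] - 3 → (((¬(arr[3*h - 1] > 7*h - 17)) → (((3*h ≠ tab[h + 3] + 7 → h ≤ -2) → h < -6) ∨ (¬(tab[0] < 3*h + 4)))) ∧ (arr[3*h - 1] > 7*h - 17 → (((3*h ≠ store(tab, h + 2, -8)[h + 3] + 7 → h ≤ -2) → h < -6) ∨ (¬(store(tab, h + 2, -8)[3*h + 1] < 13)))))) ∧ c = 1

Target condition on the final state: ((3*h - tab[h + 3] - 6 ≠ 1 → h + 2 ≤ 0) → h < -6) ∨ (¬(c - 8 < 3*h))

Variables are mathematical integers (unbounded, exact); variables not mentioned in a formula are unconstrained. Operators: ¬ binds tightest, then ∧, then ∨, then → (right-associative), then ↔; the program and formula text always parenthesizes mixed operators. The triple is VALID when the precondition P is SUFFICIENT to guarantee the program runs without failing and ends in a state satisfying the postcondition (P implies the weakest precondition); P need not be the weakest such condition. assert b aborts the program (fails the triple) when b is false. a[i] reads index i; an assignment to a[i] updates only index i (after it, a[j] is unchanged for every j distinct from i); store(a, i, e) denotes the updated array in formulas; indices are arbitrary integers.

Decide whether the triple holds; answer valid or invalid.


Working backward. After the program, the postcondition ((3*h - tab[h + 3] - 6 ≠ 1 → h + 2 ≤ 0) → h < -6) ∨ (¬(c - 8 < 3*h)) must hold; in canonical form it is ((3*h ≠ tab[h + 3] + 7 → h ≤ -2) → h < -6) ∨ (¬(c < 3*h + 8)).
Then branch requires ((¬(arr[c] > 2*c + h - 15)) → (((3*h ≠ tab[h + 3] + 7 → h ≤ -2) → h < -6) ∨ (¬(tab[0] < 3*h + 4)))) ∧ (arr[c] > 2*c + h - 15 → (((3*h ≠ store(tab, h + 2, -8)[h + 3] + 7 → h ≤ -2) → h < -6) ∨ (¬(store(tab, h + 2, -8)[c + 2] + c < 3*h + 12)))); else branch requires true.
Before the if: tab[4] + h > 2*tab[2] - 3 → (((¬(arr[c] > 2*c + h - 15)) → (((3*h ≠ tab[h + 3] + 7 → h ≤ -2) → h < -6) ∨ (¬(tab[0] < 3*h + 4)))) ∧ (arr[c] > 2*c + h - 15 → (((3*h ≠ store(tab, h + 2, -8)[h + 3] + 7 → h ≤ -2) → h < -6) ∨ (¬(store(tab, h + 2, -8)[c + 2] + c < 3*h + 12)))))
Before c := 3*h - c: tab[4] + h > 2*tab[2] - 3 → (((¬(arr[-c + 3*h] + 2*c > 7*h - 15)) → (((3*h ≠ tab[h + 3] + 7 → h ≤ -2) → h < -6) ∨ (¬(tab[0] < 3*h + 4)))) ∧ (arr[-c + 3*h] + 2*c > 7*h - 15 → (((3*h ≠ store(tab, h + 2, -8)[h + 3] + 7 → h ≤ -2) → h < -6) ∨ (¬(store(tab, h + 2, -8)[-c + 3*h + 2] < c + 12)))))
Before skip: tab[4] + h > 2*tab[2] - 3 → (((¬(arr[-c + 3*h] + 2*c > 7*h - 15)) → (((3*h ≠ tab[h + 3] + 7 → h ≤ -2) → h < -6) ∨ (¬(tab[0] < 3*h + 4)))) ∧ (arr[-c + 3*h] + 2*c > 7*h - 15 → (((3*h ≠ store(tab, h + 2, -8)[h + 3] + 7 → h ≤ -2) → h < -6) ∨ (¬(store(tab, h + 2, -8)[-c + 3*h + 2] < c + 12)))))
The weakest precondition is tab[4] + h > 2*tab[2] - 3 → (((¬(arr[-c + 3*h] + 2*c > 7*h - 15)) → (((3*h ≠ tab[h + 3] + 7 → h ≤ -2) → h < -6) ∨ (¬(tab[0] < 3*h + 4)))) ∧ (arr[-c + 3*h] + 2*c > 7*h - 15 → (((3*h ≠ store(tab, h + 2, -8)[h + 3] + 7 → h ≤ -2) → h < -6) ∨ (¬(store(tab, h + 2, -8)[-c + 3*h + 2] < c + 12))))).
Check whether (tab[4] + h > 2*tab[2] - 3 → (((¬(arr[3*h - 1] > 7*h - 17)) → (((3*h ≠ tab[h + 3] + 7 → h ≤ -2) → h < -6) ∨ (¬(tab[0] < 3*h + 4)))) ∧ (arr[3*h - 1] > 7*h - 17 → (((3*h ≠ store(tab, h + 2, -8)[h + 3] + 7 → h ≤ -2) → h < -6) ∨ (¬(store(tab, h + 2, -8)[3*h + 1] < 13)))))) ∧ c = 1 implies it.
Every state satisfying the precondition satisfies the weakest precondition: the implication holds.
Answer: valid


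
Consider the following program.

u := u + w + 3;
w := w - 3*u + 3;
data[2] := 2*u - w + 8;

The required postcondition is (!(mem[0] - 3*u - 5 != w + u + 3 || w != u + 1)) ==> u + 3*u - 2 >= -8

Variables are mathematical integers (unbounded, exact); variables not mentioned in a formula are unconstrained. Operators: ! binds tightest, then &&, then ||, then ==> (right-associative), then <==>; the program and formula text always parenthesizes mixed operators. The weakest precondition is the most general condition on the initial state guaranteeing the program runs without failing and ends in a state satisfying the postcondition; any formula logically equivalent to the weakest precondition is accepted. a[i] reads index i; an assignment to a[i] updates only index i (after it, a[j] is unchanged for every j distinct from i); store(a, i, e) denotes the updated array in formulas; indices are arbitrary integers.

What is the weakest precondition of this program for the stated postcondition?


Working backward. After the program, the postcondition (!(mem[0] - 3*u - 5 != w + u + 3 || w != u + 1)) ==> u + 3*u - 2 >= -8 must hold; in canonical form it is (!(mem[0] != 4*u + w + 8 || w != u + 1)) ==> 4*u >= -6.
Before data[2] := 2*u - w + 8: (!(mem[0] != 4*u + w + 8 || w != u + 1)) ==> 4*u >= -6
Before w := w - 3*u + 3: (!(mem[0] != u + w + 11 || w != 4*u - 2)) ==> 4*u >= -6
Before u := u + w + 3: (!(mem[0] != u + 2*w + 14 || 4*u + 3*w != -10)) ==> 4*u + 4*w >= -18
Answer: WP = (!(mem[0] != u + 2*w + 14 || 4*u + 3*w != -10)) ==> 4*u + 4*w >= -18


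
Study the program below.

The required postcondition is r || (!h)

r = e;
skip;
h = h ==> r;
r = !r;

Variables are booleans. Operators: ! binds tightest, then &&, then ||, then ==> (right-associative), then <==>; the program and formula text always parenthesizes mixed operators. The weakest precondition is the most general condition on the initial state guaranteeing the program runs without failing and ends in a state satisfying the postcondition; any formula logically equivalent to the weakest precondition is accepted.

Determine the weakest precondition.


Working backward. After the program, r || (!h) must hold.
Before r := !r: (!r) || (!h)
Before h := h ==> r: (!r) || (!(h ==> r))
Before skip: (!r) || (!(h ==> r))
Before r := e: (!e) || (!(h ==> e))
Answer: WP = (!e) || (!(h ==> e))


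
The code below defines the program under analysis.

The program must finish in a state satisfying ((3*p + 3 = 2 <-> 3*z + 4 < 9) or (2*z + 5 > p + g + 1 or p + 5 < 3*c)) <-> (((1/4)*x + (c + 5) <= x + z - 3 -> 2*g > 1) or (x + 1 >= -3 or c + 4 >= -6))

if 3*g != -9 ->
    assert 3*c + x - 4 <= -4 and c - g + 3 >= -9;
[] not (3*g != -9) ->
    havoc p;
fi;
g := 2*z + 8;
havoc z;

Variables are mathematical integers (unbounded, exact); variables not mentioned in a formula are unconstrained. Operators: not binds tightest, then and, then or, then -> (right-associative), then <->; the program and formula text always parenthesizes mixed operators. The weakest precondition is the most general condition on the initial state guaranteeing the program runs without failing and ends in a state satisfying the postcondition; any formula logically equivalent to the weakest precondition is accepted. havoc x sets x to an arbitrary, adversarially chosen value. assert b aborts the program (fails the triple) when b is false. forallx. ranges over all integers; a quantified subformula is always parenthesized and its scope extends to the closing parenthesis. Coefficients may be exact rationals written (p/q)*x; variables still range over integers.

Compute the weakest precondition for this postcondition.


Working backward. After the program, the postcondition ((3*p + 3 = 2 <-> 3*z + 4 < 9) or (2*z + 5 > p + g + 1 or p + 5 < 3*c)) <-> (((1/4)*x + (c + 5) <= x + z - 3 -> 2*g > 1) or (x + 1 >= -3 or c + 4 >= -6)) must hold; in canonical form it is ((3*p = -1 <-> 3*z < 5) or 2*z > g + p - 4 or p < 3*c - 5) <-> ((c <= (3/4)*x + z - 8 -> 2*g > 1) or x >= -4 or c >= -10).
Before havoc z: forall z_1. (((3*p = -1 <-> 3*z_1 < 5) or 2*z_1 > g + p - 4 or p < 3*c - 5) <-> ((c <= (3/4)*x + z_1 - 8 -> 2*g > 1) or x >= -4 or c >= -10))
Before g := 2*z + 8: forall z_1. (((3*p = -1 <-> 3*z_1 < 5) or 2*z_1 > p + 2*z + 4 or p < 3*c - 5) <-> ((c <= (3/4)*x + z_1 - 8 -> 4*z > -15) or x >= -4 or c >= -10))
Then branch requires 3*c + x <= 0 and c >= g - 12 and (forall z_1. (((3*p = -1 <-> 3*z_1 < 5) or 2*z_1 > p + 2*z + 4 or p < 3*c - 5) <-> ((c <= (3/4)*x + z_1 - 8 -> 4*z > -15) or x >= -4 or c >= -10))); else branch requires forall p_1. (forall z_1. (((3*p_1 = -1 <-> 3*z_1 < 5) or 2*z_1 > p_1 + 2*z + 4 or p_1 < 3*c - 5) <-> ((c <= (3/4)*x + z_1 - 8 -> 4*z > -15) or x >= -4 or c >= -10))).
Before the if: (3*g != -9 -> (3*c + x <= 0 and c >= g - 12 and (forall z_1. (((3*p = -1 <-> 3*z_1 < 5) or 2*z_1 > p + 2*z + 4 or p < 3*c - 5) <-> ((c <= (3/4)*x + z_1 - 8 -> 4*z > -15) or x >= -4 or c >= -10))))) and ((not (3*g != -9)) -> (forall p_1. (forall z_1. (((3*p_1 = -1 <-> 3*z_1 < 5) or 2*z_1 > p_1 + 2*z + 4 or p_1 < 3*c - 5) <-> ((c <= (3/4)*x + z_1 - 8 -> 4*z > -15) or x >= -4 or c >= -10)))))
Answer: WP = (3*g != -9 -> (3*c + x <= 0 and c >= g - 12 and (forall z_1. (((3*p = -1 <-> 3*z_1 < 5) or 2*z_1 > p + 2*z + 4 or p < 3*c - 5) <-> ((c <= (3/4)*x + z_1 - 8 -> 4*z > -15) or x >= -4 or c >= -10))))) and ((not (3*g != -9)) -> (forall p_1. (forall z_1. (((3*p_1 = -1 <-> 3*z_1 < 5) or 2*z_1 > p_1 + 2*z + 4 or p_1 < 3*c - 5) <-> ((c <= (3/4)*x + z_1 - 8 -> 4*z > -15) or x >= -4 or c >= -10)))))


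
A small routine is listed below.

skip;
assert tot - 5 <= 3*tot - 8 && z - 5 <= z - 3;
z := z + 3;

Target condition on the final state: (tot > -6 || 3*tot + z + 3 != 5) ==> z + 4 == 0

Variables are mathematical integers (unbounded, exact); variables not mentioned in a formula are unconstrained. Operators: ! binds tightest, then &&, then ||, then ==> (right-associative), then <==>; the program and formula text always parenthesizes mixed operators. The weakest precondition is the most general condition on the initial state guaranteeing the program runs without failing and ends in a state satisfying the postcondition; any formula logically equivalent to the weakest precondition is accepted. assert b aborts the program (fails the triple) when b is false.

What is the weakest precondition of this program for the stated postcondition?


Working backward. After the program, the postcondition (tot > -6 || 3*tot + z + 3 != 5) ==> z + 4 == 0 must hold; in canonical form it is (tot > -6 || 3*tot + z != 2) ==> z == -4.
Before z := z + 3: (tot > -6 || 3*tot + z != -1) ==> z == -7
Before assert tot - 5 <= 3*tot - 8 && z - 5 <= z - 3: 2*tot >= 3 && ((tot > -6 || 3*tot + z != -1) ==> z == -7)
Before skip: 2*tot >= 3 && ((tot > -6 || 3*tot + z != -1) ==> z == -7)
Answer: WP = 2*tot >= 3 && ((tot > -6 || 3*tot + z != -1) ==> z == -7)


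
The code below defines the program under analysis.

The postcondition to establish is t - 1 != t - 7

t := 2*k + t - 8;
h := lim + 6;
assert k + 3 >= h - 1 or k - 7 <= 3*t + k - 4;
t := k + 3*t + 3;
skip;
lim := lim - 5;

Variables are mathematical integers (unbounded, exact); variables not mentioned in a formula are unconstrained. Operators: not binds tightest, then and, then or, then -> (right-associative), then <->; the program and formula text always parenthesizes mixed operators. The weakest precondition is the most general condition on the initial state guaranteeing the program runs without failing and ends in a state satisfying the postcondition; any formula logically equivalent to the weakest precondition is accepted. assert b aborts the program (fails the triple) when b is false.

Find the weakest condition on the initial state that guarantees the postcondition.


Working backward. After the program, the postcondition t - 1 != t - 7 must hold; in canonical form it is true.
Before lim := lim - 5: true
Before skip: true
Before t := k + 3*t + 3: true
Before assert k + 3 >= h - 1 or k - 7 <= 3*t + k - 4: k >= h - 4 or 3*t >= -3
Before h := lim + 6: k >= lim + 2 or 3*t >= -3
Before t := 2*k + t - 8: k >= lim + 2 or 6*k + 3*t >= 21
Answer: WP = k >= lim + 2 or 6*k + 3*t >= 21


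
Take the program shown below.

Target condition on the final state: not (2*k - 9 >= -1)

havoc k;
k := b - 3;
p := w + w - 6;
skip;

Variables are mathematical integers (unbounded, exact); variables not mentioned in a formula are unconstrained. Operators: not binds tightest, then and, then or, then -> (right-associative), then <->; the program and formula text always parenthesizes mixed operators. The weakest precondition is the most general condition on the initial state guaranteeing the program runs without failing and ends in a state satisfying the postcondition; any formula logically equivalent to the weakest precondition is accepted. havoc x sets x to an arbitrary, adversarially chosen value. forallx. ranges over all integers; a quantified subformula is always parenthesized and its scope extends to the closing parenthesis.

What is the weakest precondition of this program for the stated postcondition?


Working backward. After the program, the postcondition not (2*k - 9 >= -1) must hold; in canonical form it is not (2*k >= 8).
Before skip: not (2*k >= 8)
Before p := w + w - 6: not (2*k >= 8)
Before k := b - 3: not (2*b >= 14)
Before havoc k: not (2*b >= 14)
Answer: WP = not (2*b >= 14)


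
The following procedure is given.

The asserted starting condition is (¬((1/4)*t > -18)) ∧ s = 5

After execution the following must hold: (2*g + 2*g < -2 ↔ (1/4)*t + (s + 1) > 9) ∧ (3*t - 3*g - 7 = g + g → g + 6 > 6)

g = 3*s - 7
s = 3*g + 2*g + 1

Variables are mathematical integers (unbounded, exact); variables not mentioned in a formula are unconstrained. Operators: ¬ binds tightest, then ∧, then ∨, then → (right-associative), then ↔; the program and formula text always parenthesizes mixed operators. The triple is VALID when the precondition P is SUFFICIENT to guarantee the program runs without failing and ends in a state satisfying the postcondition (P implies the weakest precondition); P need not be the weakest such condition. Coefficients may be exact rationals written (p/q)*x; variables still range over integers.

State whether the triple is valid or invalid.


Working backward. After the program, the postcondition (2*g + 2*g < -2 ↔ (1/4)*t + (s + 1) > 9) ∧ (3*t - 3*g - 7 = g + g → g + 6 > 6) must hold; in canonical form it is (4*g < -2 ↔ s + (1/4)*t > 8) ∧ (3*t = 5*g + 7 → g > 0).
Before s := 3*g + 2*g + 1: (4*g < -2 ↔ 5*g + (1/4)*t > 7) ∧ (3*t = 5*g + 7 → g > 0)
Before g := 3*s - 7: (12*s < 26 ↔ 15*s + (1/4)*t > 42) ∧ (3*t = 15*s - 28 → 3*s > 7)
The weakest precondition is (12*s < 26 ↔ 15*s + (1/4)*t > 42) ∧ (3*t = 15*s - 28 → 3*s > 7).
Check whether (¬((1/4)*t > -18)) ∧ s = 5 implies it.
Countermodel: at the initial state s = 5, t = -131, the precondition holds but the weakest precondition fails.
Answer: invalid


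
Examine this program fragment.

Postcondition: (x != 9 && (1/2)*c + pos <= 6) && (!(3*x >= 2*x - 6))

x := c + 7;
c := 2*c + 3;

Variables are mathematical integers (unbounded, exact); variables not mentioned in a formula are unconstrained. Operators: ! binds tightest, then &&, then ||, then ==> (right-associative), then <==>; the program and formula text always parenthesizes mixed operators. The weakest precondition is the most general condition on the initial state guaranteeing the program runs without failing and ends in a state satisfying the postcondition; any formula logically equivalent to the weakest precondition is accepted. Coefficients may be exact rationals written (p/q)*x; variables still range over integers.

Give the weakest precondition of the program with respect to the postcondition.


Working backward. After the program, the postcondition (x != 9 && (1/2)*c + pos <= 6) && (!(3*x >= 2*x - 6)) must hold; in canonical form it is x != 9 && (1/2)*c + pos <= 6 && (!(x >= -6)).
Before c := 2*c + 3: x != 9 && c + pos <= 9/2 && (!(x >= -6))
Before x := c + 7: c != 2 && c + pos <= 9/2 && (!(c >= -13))
Answer: WP = c != 2 && c + pos <= 9/2 && (!(c >= -13))


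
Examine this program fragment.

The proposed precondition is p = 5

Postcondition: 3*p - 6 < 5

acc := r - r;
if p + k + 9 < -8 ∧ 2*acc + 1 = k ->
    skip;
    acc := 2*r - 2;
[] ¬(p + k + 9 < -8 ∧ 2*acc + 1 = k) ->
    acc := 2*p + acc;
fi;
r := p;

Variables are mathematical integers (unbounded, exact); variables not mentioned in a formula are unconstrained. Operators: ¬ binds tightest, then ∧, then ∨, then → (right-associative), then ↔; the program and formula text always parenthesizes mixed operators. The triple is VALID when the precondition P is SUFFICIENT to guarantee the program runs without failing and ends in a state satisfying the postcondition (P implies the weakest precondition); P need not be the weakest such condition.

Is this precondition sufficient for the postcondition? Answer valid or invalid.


Working backward. After the program, the postcondition 3*p - 6 < 5 must hold; in canonical form it is 3*p < 11.
Before r := p: 3*p < 11
Then branch requires 3*p < 11; else branch requires 3*p < 11.
Before the if: ((k + p < -17 ∧ 2*acc = k - 1) → 3*p < 11) ∧ ((¬(k + p < -17 ∧ 2*acc = k - 1)) → 3*p < 11)
Before acc := r - r: ((k + p < -17 ∧ k = 1) → 3*p < 11) ∧ ((¬(k + p < -17 ∧ k = 1)) → 3*p < 11)
The weakest precondition is ((k + p < -17 ∧ k = 1) → 3*p < 11) ∧ ((¬(k + p < -17 ∧ k = 1)) → 3*p < 11).
Check whether p = 5 implies it.
Countermodel: at the initial state k = 0, p = 5, the precondition holds but the weakest precondition fails.
Answer: invalid


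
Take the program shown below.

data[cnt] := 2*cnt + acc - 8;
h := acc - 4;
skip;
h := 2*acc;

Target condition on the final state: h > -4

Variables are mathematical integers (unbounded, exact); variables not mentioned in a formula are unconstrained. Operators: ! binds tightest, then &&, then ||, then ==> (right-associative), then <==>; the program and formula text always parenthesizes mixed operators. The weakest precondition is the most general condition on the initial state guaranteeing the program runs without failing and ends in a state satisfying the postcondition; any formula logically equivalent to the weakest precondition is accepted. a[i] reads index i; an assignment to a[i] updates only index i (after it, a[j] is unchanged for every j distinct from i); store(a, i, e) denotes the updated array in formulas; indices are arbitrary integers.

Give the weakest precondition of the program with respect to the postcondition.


Working backward. After the program, h > -4 must hold.
Before h := 2*acc: 2*acc > -4
Before skip: 2*acc > -4
Before h := acc - 4: 2*acc > -4
Before data[cnt] := 2*cnt + acc - 8: 2*acc > -4
Answer: WP = 2*acc > -4


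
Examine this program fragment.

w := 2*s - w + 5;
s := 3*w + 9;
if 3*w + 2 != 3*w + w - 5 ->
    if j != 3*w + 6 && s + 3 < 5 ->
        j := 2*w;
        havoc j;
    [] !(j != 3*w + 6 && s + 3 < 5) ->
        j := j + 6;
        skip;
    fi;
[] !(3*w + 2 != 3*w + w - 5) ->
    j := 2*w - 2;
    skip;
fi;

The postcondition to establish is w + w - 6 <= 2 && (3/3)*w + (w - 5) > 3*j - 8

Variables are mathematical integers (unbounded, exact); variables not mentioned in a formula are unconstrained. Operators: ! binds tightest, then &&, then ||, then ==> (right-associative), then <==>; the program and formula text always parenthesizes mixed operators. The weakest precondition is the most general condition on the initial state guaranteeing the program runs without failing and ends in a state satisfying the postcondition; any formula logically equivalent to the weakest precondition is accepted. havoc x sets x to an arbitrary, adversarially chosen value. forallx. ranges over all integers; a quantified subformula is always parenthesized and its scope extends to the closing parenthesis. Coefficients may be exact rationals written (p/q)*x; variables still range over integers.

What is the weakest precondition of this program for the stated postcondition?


Working backward. After the program, the postcondition w + w - 6 <= 2 && (3/3)*w + (w - 5) > 3*j - 8 must hold; in canonical form it is 2*w <= 8 && 2*w > 3*j - 3.
Then branch requires ((j != 3*w + 6 && s < 2) ==> (forall j_1. (2*w <= 8 && 2*w > 3*j_1 - 3))) && ((!(j != 3*w + 6 && s < 2)) ==> (2*w <= 8 && 2*w > 3*j + 15)); else branch requires 2*w <= 8 && 4*w < 9.
Before the if: (w != 7 ==> (((j != 3*w + 6 && s < 2) ==> (forall j_1. (2*w <= 8 && 2*w > 3*j_1 - 3))) && ((!(j != 3*w + 6 && s < 2)) ==> (2*w <= 8 && 2*w > 3*j + 15)))) && ((!(w != 7)) ==> (2*w <= 8 && 4*w < 9))
Before s := 3*w + 9: (w != 7 ==> (((j != 3*w + 6 && 3*w < -7) ==> (forall j_1. (2*w <= 8 && 2*w > 3*j_1 - 3))) && ((!(j != 3*w + 6 && 3*w < -7)) ==> (2*w <= 8 && 2*w > 3*j + 15)))) && ((!(w != 7)) ==> (2*w <= 8 && 4*w < 9))
Before w := 2*s - w + 5: (2*s != w + 2 ==> (((j + 3*w != 6*s + 21 && 6*s < 3*w - 22) ==> (forall j_1. (4*s <= 2*w - 2 && 4*s > 3*j_1 + 2*w - 13))) && ((!(j + 3*w != 6*s + 21 && 6*s < 3*w - 22)) ==> (4*s <= 2*w - 2 && 4*s > 3*j + 2*w + 5)))) && ((!(2*s != w + 2)) ==> (4*s <= 2*w - 2 && 8*s < 4*w - 11))
Answer: WP = (2*s != w + 2 ==> (((j + 3*w != 6*s + 21 && 6*s < 3*w - 22) ==> (forall j_1. (4*s <= 2*w - 2 && 4*s > 3*j_1 + 2*w - 13))) && ((!(j + 3*w != 6*s + 21 && 6*s < 3*w - 22)) ==> (4*s <= 2*w - 2 && 4*s > 3*j + 2*w + 5)))) && ((!(2*s != w + 2)) ==> (4*s <= 2*w - 2 && 8*s < 4*w - 11))
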